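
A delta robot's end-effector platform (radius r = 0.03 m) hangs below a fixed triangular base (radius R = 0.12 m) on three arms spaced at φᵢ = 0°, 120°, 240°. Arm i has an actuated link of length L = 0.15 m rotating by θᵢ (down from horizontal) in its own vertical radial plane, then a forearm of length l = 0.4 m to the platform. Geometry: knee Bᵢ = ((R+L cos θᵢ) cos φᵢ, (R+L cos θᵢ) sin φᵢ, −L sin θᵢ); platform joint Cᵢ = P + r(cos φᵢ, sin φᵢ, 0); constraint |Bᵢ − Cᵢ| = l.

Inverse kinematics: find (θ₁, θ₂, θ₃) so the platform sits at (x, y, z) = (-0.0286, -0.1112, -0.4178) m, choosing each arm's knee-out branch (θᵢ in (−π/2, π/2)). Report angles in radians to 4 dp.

θ₁ = 0.7856, θ₂ = 0.9601, θ₃ = 0.2620

arm 1 (φ=0.0°): x'=-0.0286, y'=-0.1112
  e−x'=0.1186;  (l²−L²−(e−x')²−y'²−z²)/2L = -0.2116
  √(A²+B²)=0.4343;  θ1 = -1.2942+2.0798 ≈ 0.7856
rotate P by −φ2: (-0.0820, 0.0804, -0.4178)
  A cos θ + B sin θ = C:  0.1720·cos θ + -0.4178·sin θ = -0.2437
  θ2 = atan2(B,A) + arccos(C/0.4518) = 0.9601
φ3=240.0° → target in arm frame (0.1106, 0.0308)
  A=-0.0206, B=-0.4178, C=(l²−L²−A²−y'²−z²)/(2L)=-0.1281
  θ3 = atan2(B,A) + arccos(C/0.4183) = 0.2620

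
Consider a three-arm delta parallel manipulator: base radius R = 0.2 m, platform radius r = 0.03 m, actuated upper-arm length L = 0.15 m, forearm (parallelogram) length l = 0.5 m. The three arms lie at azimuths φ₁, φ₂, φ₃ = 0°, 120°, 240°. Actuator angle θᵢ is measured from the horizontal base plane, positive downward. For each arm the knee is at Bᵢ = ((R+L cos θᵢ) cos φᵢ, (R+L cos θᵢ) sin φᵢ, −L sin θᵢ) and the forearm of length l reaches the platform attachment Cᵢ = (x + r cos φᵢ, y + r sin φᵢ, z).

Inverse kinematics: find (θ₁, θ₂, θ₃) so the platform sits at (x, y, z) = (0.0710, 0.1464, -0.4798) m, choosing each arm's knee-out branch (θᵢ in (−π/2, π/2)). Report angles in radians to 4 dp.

θ₁ = 0.4365, θ₂ = 0.3491, θ₃ = 1.3092

φ1=0.0° → target in arm frame (0.0710, 0.1464)
  A cos θ + B sin θ = C:  0.0990·cos θ + -0.4798·sin θ = -0.1131
  θ1 = atan2(B,A) + arccos(C/0.4899) = 0.4365
φ2=120.0° → target in arm frame (0.0913, -0.1347)
  A=0.0787, B=-0.4798, C=(l²−L²−A²−y'²−z²)/(2L)=-0.0901
  γ=atan2(-0.4798,0.0787)=-1.4082;  ψ=arccos(-0.1854)=1.7573;  θ2=γ+ψ≈0.3491
arm 3 (φ=240.0°): x'=-0.1623, y'=-0.0117
  A cos θ + B sin θ = C:  0.3323·cos θ + -0.4798·sin θ = -0.3775
  γ=atan2(-0.4798,0.3323)=-0.9651;  ψ=arccos(-0.6469)=2.2743;  θ3=γ+ψ≈1.3092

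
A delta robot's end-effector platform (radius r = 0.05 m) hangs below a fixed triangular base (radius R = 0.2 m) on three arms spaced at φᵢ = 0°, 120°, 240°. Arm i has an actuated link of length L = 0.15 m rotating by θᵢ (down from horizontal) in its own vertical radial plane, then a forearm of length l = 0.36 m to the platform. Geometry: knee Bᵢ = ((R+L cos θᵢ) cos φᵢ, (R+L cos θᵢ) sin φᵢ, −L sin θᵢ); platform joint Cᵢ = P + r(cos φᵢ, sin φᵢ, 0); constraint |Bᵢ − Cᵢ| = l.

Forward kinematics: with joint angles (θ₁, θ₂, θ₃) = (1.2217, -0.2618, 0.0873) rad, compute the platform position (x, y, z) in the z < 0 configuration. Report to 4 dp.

φ1=0.0°: virtual centre (0.2013, 0.0000, -0.1410), radius l
φ2=120.0°: virtual centre (-0.1474, 0.2554, 0.0388), radius l
arm 3 at φ=240.0°: e+L cos θ3 = 0.2994;  O3 = (-0.1497, -0.2593, -0.0131)
eliminate P² terms by subtracting sphere 1 from 2 and 3
plane₁₂: -0.6975x+0.5108y+0.3596z = 0.0281
Cramer: x(z) = -0.0411+0.4402z;  y(z) = -0.0011-0.1028z
sphere 1 gives Az²+Bz+C=0 with A=1.2044, B=0.0687, C=-0.0510;  B²−4AC=0.2503;  roots -0.2362, 0.1792;  negative root z = -0.2362
x = -0.1451, y = 0.0231

(-0.1451, 0.0231, -0.2362)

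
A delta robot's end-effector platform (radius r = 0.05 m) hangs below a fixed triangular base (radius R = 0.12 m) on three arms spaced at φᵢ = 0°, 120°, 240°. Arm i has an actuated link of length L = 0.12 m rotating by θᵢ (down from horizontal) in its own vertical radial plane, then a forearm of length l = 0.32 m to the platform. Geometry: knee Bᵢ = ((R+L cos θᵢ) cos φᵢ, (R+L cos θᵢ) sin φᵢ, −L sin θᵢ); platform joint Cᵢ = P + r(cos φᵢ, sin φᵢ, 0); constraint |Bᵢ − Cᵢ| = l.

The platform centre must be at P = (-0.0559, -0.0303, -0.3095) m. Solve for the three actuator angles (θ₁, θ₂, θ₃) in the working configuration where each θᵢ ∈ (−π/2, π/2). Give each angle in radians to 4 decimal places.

θ₁ = 0.6976, θ₂ = 0.4357, θ₃ = 0.1743

arm 1 (φ=0.0°): x'=-0.0559, y'=-0.0303
  A cos θ + B sin θ = C:  0.1259·cos θ + -0.3095·sin θ = -0.1023
  θ1 = atan2(B,A) + arccos(C/0.3341) = 0.6976
φ2=120.0° → target in arm frame (0.0017, 0.0636)
  A cos θ + B sin θ = C:  0.0683·cos θ + -0.3095·sin θ = -0.0687
  γ=atan2(-0.3095,0.0683)=-1.3536;  ψ=arccos(-0.2168)=1.7894;  θ2=γ+ψ≈0.4357
φ3=240.0° → target in arm frame (0.0542, -0.0333)
  A cos θ + B sin θ = C:  0.0158·cos θ + -0.3095·sin θ = -0.0381
  √(A²+B²)=0.3099;  θ3 = -1.5198+1.6941 ≈ 0.1743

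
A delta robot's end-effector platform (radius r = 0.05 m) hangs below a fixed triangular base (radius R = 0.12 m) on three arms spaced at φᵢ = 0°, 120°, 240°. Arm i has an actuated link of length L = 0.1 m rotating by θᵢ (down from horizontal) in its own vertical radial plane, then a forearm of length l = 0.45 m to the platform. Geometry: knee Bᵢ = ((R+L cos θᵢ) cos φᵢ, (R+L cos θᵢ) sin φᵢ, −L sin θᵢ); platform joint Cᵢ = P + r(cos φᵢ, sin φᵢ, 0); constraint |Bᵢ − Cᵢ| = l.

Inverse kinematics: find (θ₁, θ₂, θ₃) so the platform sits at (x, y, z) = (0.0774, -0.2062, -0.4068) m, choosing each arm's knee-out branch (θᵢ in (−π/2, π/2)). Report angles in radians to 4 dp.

arm 1 (φ=0.0°): x'=0.0774, y'=-0.2062
  A=-0.0074, B=-0.4068, C=(l²−L²−A²−y'²−z²)/(2L)=-0.0778
  θ1 = atan2(B,A) + arccos(C/0.4069) = 0.1742
rotate P by −φ2: (-0.2173, 0.0361, -0.4068)
  A cos θ + B sin θ = C:  0.2873·cos θ + -0.4068·sin θ = -0.2841
  θ2 = atan2(B,A) + arccos(C/0.4980) = 1.2219
φ3=240.0° → target in arm frame (0.1399, 0.1701)
  e−x'=-0.0699;  (l²−L²−(e−x')²−y'²−z²)/2L = -0.0341
  θ3 = atan2(B,A) + arccos(C/0.4128) = -0.0875

θ₁ = 0.1742, θ₂ = 1.2219, θ₃ = -0.0875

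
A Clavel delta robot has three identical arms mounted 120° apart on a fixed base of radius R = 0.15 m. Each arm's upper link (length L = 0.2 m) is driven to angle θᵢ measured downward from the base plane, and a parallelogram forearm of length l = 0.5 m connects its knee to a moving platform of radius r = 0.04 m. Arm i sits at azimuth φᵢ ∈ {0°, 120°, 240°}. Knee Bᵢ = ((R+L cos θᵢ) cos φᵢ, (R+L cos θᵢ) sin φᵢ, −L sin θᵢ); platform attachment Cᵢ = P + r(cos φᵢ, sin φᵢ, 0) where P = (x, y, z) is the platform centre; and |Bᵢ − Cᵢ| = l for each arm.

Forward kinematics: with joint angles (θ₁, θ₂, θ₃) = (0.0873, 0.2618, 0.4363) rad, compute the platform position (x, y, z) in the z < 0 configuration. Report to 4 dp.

(0.0526, 0.0315, -0.4454)

centre 1 = (0.3092·cos0.0°, 0.3092·sin0.0°, -0.0174) = (0.3092, 0.0000, -0.0174)
arm 2 at φ=120.0°: e+L cos θ2 = 0.3032;  centre 2 = (-0.1516, 0.2626, -0.0518)
φ3=240.0°: virtual centre (-0.1456, -0.2522, -0.0845), radius l
subtract pairs → two planes through P
[-0.9217 0.5251 -0.0687]·P = -0.0013;  [-0.9097 -0.5045 -0.1342]·P = -0.0040
Cramer: x(z) = 0.0029-0.1115z;  y(z) = 0.0026-0.0649z
sphere 1 gives Az²+Bz+C=0 with A=1.0166, B=0.1028, C=-0.1559;  B²−4AC=0.6444;  roots -0.4454, 0.3442;  negative root z = -0.4454
x = 0.0526, y = 0.0315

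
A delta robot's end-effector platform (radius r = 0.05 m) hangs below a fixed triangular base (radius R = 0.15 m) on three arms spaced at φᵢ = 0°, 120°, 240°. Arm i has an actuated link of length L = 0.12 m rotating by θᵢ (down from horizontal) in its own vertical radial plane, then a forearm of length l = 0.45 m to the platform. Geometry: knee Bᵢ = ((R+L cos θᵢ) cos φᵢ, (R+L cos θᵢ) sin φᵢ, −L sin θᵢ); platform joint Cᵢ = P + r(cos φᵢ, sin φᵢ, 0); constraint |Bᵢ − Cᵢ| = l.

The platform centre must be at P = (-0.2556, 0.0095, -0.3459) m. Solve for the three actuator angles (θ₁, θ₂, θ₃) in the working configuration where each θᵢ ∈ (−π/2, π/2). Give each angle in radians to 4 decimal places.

φ1=0.0° → target in arm frame (-0.2556, 0.0095)
  A cos θ + B sin θ = C:  0.3556·cos θ + -0.3459·sin θ = -0.2420
  γ=atan2(-0.3459,0.3556)=-0.7716;  ψ=arccos(-0.4879)=2.0805;  θ1=γ+ψ≈1.3089
rotate P by −φ2: (0.1360, 0.2166, -0.3459)
  A cos θ + B sin θ = C:  -0.0360·cos θ + -0.3459·sin θ = 0.0843
  √(A²+B²)=0.3478;  θ2 = -1.6746+1.3259 ≈ -0.3487
φ3=240.0° → target in arm frame (0.1196, -0.2261)
  e−x'=-0.0196;  (l²−L²−(e−x')²−y'²−z²)/2L = 0.0706
  θ3 = atan2(B,A) + arccos(C/0.3465) = -0.2618

θ₁ = 1.3089, θ₂ = -0.3487, θ₃ = -0.2618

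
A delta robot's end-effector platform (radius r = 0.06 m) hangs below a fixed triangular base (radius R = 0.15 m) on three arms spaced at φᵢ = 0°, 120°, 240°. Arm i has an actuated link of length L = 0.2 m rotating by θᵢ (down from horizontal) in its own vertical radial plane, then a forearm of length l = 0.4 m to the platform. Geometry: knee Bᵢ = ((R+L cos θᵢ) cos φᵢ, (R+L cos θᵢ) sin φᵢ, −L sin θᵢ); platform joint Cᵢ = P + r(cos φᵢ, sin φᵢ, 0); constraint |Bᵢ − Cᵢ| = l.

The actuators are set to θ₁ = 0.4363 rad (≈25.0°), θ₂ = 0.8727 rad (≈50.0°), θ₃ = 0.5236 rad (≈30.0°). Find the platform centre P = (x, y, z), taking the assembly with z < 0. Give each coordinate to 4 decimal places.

φ1=0.0°: virtual centre (0.2713, 0.0000, -0.0845), radius l
centre 2 = (0.2186·cos120.0°, 0.2186·sin120.0°, -0.1532) = (-0.1093, 0.1893, -0.1532)
centre 3 = (0.2632·cos240.0°, 0.2632·sin240.0°, -0.1000) = (-0.1316, -0.2279, -0.1000)
subtract pairs → two planes through P
linear system: -0.7611x+0.3785y = -0.0095−-0.1374z; -0.8057x+-0.4559y = -0.0015−-0.0310z
Cramer: x(z) = 0.0075-0.1140z;  y(z) = -0.0100+0.1336z
sphere 1 gives Az²+Bz+C=0 with A=1.0309, B=0.2265, C=-0.0832;  B²−4AC=0.3943;  roots -0.4144, 0.1947;  negative root z = -0.4144
x = 0.0547, y = -0.0654

(0.0547, -0.0654, -0.4144)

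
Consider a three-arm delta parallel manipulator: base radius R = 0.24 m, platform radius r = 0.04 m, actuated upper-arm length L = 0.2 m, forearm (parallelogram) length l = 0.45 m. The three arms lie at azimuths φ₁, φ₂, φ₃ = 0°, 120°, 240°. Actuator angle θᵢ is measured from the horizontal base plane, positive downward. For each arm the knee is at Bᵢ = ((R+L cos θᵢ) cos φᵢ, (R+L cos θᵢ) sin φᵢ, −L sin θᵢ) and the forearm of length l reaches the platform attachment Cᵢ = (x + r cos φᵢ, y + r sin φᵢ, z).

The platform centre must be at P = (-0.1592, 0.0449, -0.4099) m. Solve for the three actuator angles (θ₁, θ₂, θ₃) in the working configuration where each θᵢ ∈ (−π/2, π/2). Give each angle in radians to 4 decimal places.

θ₁ = 1.3965, θ₂ = 0.3494, θ₃ = 0.6982

arm 1 (φ=0.0°): x'=-0.1592, y'=0.0449
  A cos θ + B sin θ = C:  0.3592·cos θ + -0.4099·sin θ = -0.3414
  √(A²+B²)=0.5450;  θ1 = -0.8512+2.2477 ≈ 1.3965
rotate P by −φ2: (0.1185, 0.1154, -0.4099)
  A cos θ + B sin θ = C:  0.0815·cos θ + -0.4099·sin θ = -0.0637
  θ2 = atan2(B,A) + arccos(C/0.4179) = 0.3494
rotate P by −φ3: (0.0407, -0.1603, -0.4099)
  A cos θ + B sin θ = C:  0.1593·cos θ + -0.4099·sin θ = -0.1415
  √(A²+B²)=0.4398;  θ3 = -1.2002+1.8983 ≈ 0.6982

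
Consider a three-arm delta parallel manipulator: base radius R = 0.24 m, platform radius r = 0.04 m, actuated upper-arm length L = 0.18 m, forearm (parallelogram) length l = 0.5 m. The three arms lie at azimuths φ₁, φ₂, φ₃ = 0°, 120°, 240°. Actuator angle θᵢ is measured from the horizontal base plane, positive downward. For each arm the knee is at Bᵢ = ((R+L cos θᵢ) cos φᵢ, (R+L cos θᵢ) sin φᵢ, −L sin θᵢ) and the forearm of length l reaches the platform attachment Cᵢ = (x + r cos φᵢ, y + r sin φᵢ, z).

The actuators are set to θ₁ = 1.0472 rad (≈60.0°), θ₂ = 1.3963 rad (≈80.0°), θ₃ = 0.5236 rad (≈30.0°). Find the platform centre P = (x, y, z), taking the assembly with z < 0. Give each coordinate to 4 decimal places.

φ1=0.0°: virtual centre (0.2900, 0.0000, -0.1559), radius l
arm 2 at φ=120.0°: e+L cos θ2 = 0.2313;  O2 = (-0.1156, 0.2003, -0.1773)
φ3=240.0°: virtual centre (-0.1779, -0.3082, -0.0900), radius l
eliminate P² terms by subtracting sphere 1 from 2 and 3
linear system: -0.8112x+0.4005y = -0.0235−-0.0428z; -0.9359x+-0.6164y = 0.0264−0.1318z
det = 0.8749;  x = 0.0045+0.0302z,  y = -0.0496+0.1679z
quadratic in z: (1.0291)z²+(0.2779)z+(-0.1417)=0, √Δ=0.8128 → z ∈ {-0.5299, 0.2599}; z = -0.5299 (taking z<0)
x = -0.0115, y = -0.1386

(-0.0115, -0.1386, -0.5299)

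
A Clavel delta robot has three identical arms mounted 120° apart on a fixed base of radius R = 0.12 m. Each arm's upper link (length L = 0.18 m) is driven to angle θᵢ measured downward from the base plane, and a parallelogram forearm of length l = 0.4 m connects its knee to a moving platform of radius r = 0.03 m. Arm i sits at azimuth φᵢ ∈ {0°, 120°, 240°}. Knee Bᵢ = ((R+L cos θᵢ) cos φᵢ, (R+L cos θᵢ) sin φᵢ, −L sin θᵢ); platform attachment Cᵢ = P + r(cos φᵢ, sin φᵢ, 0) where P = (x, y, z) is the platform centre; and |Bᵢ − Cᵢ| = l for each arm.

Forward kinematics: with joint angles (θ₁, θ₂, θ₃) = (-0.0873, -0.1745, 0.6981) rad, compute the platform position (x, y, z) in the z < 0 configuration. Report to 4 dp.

(0.0544, 0.1142, -0.3018)

centre 1 = (0.2693·cos0.0°, 0.2693·sin0.0°, 0.0157) = (0.2693, 0.0000, 0.0157)
arm 2 at φ=120.0°: ρ2 = 0.2673;  centre 2 = (-0.1336, 0.2315, 0.0313)
centre 3 = (0.2279·cos240.0°, 0.2279·sin240.0°, -0.1157) = (-0.1139, -0.1974, -0.1157)
subtract pairs → two planes through P
plane₁₂: -0.8059x+0.4629y+0.0311z = -0.0004
det = 0.6729;  x = 0.0053+-0.1625z,  y = 0.0085+-0.3501z
quadratic in z: (1.1490)z²+(0.0485)z+(-0.0900)=0, √Δ=0.6450 → z ∈ {-0.3018, 0.2596}; z = -0.3018 (taking z<0)
x = 0.0544, y = 0.1142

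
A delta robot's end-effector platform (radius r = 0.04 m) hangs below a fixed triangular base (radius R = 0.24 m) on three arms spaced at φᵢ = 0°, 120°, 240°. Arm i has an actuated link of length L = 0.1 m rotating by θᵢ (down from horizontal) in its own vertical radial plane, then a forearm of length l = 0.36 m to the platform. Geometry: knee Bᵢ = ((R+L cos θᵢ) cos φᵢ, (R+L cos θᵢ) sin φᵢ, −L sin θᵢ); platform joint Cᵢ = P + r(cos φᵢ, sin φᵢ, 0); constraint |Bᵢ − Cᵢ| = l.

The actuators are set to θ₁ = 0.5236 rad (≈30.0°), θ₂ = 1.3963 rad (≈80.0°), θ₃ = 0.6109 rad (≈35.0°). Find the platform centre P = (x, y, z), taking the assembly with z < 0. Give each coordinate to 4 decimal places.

(0.0431, -0.0623, -0.3077)

arm 1 at φ=0.0°: ρ1 = 0.2866;  centre 1 = (0.2866, 0.0000, -0.0500)
φ2=120.0°: virtual centre (-0.1087, 0.1882, -0.0985), radius l
centre 3 = (0.2819·cos240.0°, 0.2819·sin240.0°, -0.0574) = (-0.1410, -0.2441, -0.0574)
|centre ₂|²−|centre ₁|² = -0.0277;  |centre ₃|²−|centre ₁|² = -0.0019
plane₁₂: -0.7906x+0.3765y+-0.0970z = -0.0277
det = 0.7080;  x = 0.0201+-0.0747z,  y = -0.0314+0.1007z
into |P−centre ₁|² = l²: 1.0157z² + 0.1335z + -0.0551 = 0;  Δ = 0.2417;  z = -0.3077 or 0.1763 → z<0 root = -0.3077
x = 0.0431, y = -0.0623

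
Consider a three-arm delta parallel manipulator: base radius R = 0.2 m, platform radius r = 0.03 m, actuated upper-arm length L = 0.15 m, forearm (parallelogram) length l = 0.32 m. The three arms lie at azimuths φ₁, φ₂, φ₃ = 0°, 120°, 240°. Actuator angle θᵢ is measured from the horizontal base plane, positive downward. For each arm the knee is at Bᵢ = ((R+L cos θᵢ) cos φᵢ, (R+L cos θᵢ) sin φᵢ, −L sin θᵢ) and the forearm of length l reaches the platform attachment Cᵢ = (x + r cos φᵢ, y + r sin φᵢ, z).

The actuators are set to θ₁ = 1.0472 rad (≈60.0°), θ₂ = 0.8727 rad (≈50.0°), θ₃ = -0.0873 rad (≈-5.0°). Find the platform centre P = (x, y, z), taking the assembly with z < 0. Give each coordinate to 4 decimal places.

arm 1 at φ=0.0°: e+L cos θ1 = 0.2450;  centre 1 = (0.2450, 0.0000, -0.1299)
centre 2 = (0.2664·cos120.0°, 0.2664·sin120.0°, -0.1149) = (-0.1332, 0.2307, -0.1149)
φ3=240.0°: virtual centre (-0.1597, -0.2766, 0.0131), radius l
|centre ₂|²−|centre ₁|² = 0.0073;  |centre ₃|²−|centre ₁|² = 0.0253
[-0.7564 0.4614 0.0300]·P = 0.0073;  [-0.8094 -0.5533 0.2860]·P = 0.0253
Cramer: x(z) = -0.0198+0.1876z;  y(z) = -0.0167+0.2425z
quadratic in z: (1.0940)z²+(0.1524)z+(-0.0151)=0, √Δ=0.2989 → z ∈ {-0.2062, 0.0670}; z = -0.2062 (taking z<0)
x = -0.0585, y = -0.0667

(-0.0585, -0.0667, -0.2062)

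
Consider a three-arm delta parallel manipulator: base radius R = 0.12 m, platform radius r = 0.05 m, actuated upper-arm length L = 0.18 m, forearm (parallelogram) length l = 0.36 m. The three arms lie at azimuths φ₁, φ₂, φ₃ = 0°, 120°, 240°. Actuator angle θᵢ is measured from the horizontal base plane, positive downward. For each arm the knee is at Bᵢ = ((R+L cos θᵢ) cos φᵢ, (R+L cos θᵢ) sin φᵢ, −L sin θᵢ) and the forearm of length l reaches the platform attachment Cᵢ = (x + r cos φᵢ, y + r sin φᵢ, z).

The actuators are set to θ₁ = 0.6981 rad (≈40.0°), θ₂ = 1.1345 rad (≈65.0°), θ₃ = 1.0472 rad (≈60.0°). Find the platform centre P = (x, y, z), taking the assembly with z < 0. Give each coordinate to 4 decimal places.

(0.0837, -0.0183, -0.4531)

arm 1 at φ=0.0°: ρ1 = 0.2079;  S1 = (0.2079, 0.0000, -0.1157)
arm 2 at φ=120.0°: ρ2 = 0.1461;  S2 = (-0.0730, 0.1265, -0.1631)
arm 3 at φ=240.0°: ρ3 = 0.1600;  S3 = (-0.0800, -0.1386, -0.1559)
eliminate P² terms by subtracting sphere 1 from 2 and 3
plane₁₂: -0.5618x+0.2530y+-0.0949z = -0.0087
det = 0.3014;  x = 0.0136+-0.1547z,  y = -0.0040+0.0314z
into |P−S₁|² = l²: 1.0249z² + 0.2913z + -0.0784 = 0;  Δ = 0.4064;  z = -0.4531 or 0.1689 → z<0 root = -0.4531
x = 0.0837, y = -0.0183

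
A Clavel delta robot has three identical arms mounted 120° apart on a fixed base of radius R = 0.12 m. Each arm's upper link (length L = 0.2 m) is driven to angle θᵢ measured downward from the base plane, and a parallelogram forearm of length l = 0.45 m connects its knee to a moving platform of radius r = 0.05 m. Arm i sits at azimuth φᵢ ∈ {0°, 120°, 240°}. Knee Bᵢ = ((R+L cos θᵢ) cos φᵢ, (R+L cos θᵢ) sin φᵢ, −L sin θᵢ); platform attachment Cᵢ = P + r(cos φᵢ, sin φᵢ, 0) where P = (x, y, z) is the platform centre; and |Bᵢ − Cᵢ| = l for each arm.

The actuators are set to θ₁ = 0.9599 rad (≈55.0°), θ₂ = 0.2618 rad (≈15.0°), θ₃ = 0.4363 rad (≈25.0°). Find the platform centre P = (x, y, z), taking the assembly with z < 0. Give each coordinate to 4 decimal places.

φ1=0.0°: virtual centre (0.1847, 0.0000, -0.1638), radius l
centre 2 = (0.2632·cos120.0°, 0.2632·sin120.0°, -0.0518) = (-0.1316, 0.2279, -0.0518)
arm 3 at φ=240.0°: e+L cos θ3 = 0.2513;  centre 3 = (-0.1256, -0.2176, -0.0845)
subtract pairs → two planes through P
[-0.6326 0.4559 0.2241]·P = 0.0110;  [-0.6207 -0.4352 0.1586]·P = 0.0093
Cramer: x(z) = -0.0162+0.3042z;  y(z) = 0.0017-0.0694z
into |P−centre ₁|² = l²: 1.0974z² + 0.2052z + -0.1353 = 0;  Δ = 0.6360;  z = -0.4569 or 0.2699 → z<0 root = -0.4569
x = -0.1552, y = 0.0334

(-0.1552, 0.0334, -0.4569)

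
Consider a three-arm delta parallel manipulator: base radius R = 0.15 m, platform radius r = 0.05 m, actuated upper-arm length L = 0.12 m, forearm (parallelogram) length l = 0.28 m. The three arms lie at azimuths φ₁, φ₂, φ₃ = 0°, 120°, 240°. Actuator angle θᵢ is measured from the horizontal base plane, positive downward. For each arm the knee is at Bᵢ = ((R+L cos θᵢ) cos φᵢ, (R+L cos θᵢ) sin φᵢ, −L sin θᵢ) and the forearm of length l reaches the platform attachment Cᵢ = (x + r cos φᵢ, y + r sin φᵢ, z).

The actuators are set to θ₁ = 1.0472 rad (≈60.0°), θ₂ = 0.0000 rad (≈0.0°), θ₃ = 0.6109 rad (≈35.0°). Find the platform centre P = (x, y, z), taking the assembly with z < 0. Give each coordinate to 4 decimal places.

(-0.0798, 0.0492, -0.2398)

φ1=0.0°: virtual centre (0.1600, 0.0000, -0.1039), radius l
arm 2 at φ=120.0°: ρ2 = 0.2200;  S2 = (-0.1100, 0.1905, 0.0000)
S3 = (0.1983·cos240.0°, 0.1983·sin240.0°, -0.0688) = (-0.0991, -0.1717, -0.0688)
|S₂|²−|S₁|² = 0.0120;  |S₃|²−|S₁|² = 0.0077
linear system: -0.5400x+0.3811y = 0.0120−0.2078z; -0.5183x+-0.3435y = 0.0077−0.0702z
Cramer: x(z) = -0.0184+0.2562z;  y(z) = 0.0054-0.1823z
into |P−S₁|² = l²: 1.0989z² + 0.1144z + -0.0357 = 0;  Δ = 0.1702;  z = -0.2398 or 0.1357 → z<0 root = -0.2398
x = -0.0798, y = 0.0492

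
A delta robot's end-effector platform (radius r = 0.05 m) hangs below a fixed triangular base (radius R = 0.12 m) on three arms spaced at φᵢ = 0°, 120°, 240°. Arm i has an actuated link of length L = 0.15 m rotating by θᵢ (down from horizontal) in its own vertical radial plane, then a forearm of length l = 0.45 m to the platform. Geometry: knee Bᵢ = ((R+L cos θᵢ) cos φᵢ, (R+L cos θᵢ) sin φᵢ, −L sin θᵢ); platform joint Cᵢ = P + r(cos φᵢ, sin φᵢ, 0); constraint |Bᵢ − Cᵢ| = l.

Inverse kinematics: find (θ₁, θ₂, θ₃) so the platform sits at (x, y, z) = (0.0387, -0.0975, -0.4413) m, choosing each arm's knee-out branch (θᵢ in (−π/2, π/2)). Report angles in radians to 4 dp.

rotate P by −φ1: (0.0387, -0.0975, -0.4413)
  A=0.0313, B=-0.4413, C=(l²−L²−A²−y'²−z²)/(2L)=-0.0841
  √(A²+B²)=0.4424;  θ1 = -1.5000+1.7621 ≈ 0.2621
φ2=120.0° → target in arm frame (-0.1038, 0.0152)
  A=0.1738, B=-0.4413, C=(l²−L²−A²−y'²−z²)/(2L)=-0.1506
  √(A²+B²)=0.4743;  θ2 = -1.1956+1.8939 ≈ 0.6983
rotate P by −φ3: (0.0651, 0.0823, -0.4413)
  e−x'=0.0049;  (l²−L²−(e−x')²−y'²−z²)/2L = -0.0718
  √(A²+B²)=0.4413;  θ3 = -1.5597+1.7342 ≈ 0.1745

θ₁ = 0.2621, θ₂ = 0.6983, θ₃ = 0.1745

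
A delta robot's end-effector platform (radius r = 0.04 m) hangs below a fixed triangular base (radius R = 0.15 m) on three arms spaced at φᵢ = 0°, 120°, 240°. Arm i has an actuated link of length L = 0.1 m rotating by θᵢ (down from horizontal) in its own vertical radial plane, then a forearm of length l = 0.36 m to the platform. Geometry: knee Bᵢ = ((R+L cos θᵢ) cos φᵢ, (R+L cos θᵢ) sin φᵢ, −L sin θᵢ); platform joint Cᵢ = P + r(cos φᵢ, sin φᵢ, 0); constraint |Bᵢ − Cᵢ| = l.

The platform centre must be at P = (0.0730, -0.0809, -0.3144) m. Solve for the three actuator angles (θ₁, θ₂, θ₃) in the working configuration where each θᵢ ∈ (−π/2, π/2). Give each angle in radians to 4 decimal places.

θ₁ = -0.0871, θ₂ = 0.9599, θ₃ = 0.1741

φ1=0.0° → target in arm frame (0.0730, -0.0809)
  e−x'=0.0370;  (l²−L²−(e−x')²−y'²−z²)/2L = 0.0642
  γ=atan2(-0.3144,0.0370)=-1.4537;  ψ=arccos(0.2028)=1.3666;  θ1=γ+ψ≈-0.0871
φ2=120.0° → target in arm frame (-0.1066, -0.0228)
  A cos θ + B sin θ = C:  0.2166·cos θ + -0.3144·sin θ = -0.1333
  √(A²+B²)=0.3818;  θ2 = -0.9676+1.9275 ≈ 0.9599
rotate P by −φ3: (0.0336, 0.1037, -0.3144)
  e−x'=0.0764;  (l²−L²−(e−x')²−y'²−z²)/2L = 0.0208
  γ=atan2(-0.3144,0.0764)=-1.3323;  ψ=arccos(0.0643)=1.5064;  θ3=γ+ψ≈0.1741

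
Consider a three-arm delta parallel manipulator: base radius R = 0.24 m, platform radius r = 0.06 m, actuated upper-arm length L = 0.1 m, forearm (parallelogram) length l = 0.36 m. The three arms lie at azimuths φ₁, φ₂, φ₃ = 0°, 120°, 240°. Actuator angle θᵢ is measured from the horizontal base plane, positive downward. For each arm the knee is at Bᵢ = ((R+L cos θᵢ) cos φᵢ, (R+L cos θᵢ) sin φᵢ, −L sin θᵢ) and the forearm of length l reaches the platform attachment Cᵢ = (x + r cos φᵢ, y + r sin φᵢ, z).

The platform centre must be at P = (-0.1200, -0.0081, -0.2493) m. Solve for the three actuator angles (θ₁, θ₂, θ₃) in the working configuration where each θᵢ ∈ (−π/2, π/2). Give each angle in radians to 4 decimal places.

θ₁ = 1.3088, θ₂ = -0.0874, θ₃ = -0.2613

rotate P by −φ1: (-0.1200, -0.0081, -0.2493)
  e−x'=0.3000;  (l²−L²−(e−x')²−y'²−z²)/2L = -0.1631
  θ1 = atan2(B,A) + arccos(C/0.3901) = 1.3088
φ2=120.0° → target in arm frame (0.0530, 0.1080)
  A=0.1270, B=-0.2493, C=(l²−L²−A²−y'²−z²)/(2L)=0.1483
  γ=atan2(-0.2493,0.1270)=-1.0996;  ψ=arccos(0.5300)=1.0122;  θ2=γ+ψ≈-0.0874
arm 3 (φ=240.0°): x'=0.0670, y'=-0.0999
  A=0.1130, B=-0.2493, C=(l²−L²−A²−y'²−z²)/(2L)=0.1735
  θ3 = atan2(B,A) + arccos(C/0.2737) = -0.2613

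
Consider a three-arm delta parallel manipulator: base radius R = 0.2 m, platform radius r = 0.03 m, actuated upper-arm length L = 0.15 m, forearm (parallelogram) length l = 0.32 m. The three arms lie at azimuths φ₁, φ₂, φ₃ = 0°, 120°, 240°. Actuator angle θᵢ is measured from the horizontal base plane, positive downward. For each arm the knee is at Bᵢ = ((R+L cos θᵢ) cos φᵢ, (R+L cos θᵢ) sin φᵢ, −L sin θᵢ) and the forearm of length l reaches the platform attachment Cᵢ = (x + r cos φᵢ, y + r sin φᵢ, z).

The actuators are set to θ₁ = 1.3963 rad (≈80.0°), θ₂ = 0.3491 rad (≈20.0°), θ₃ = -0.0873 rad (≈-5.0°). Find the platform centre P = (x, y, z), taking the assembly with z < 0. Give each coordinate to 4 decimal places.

(-0.1217, -0.0227, -0.1779)

φ1=0.0°: virtual centre (0.1960, 0.0000, -0.1477), radius l
arm 2 at φ=120.0°: (R−r)+L cos θ2 = 0.3110;  centre 2 = (-0.1555, 0.2693, -0.0513)
centre 3 = (0.3194·cos240.0°, 0.3194·sin240.0°, 0.0131) = (-0.1597, -0.2766, 0.0131)
eliminate P² terms by subtracting sphere 1 from 2 and 3
[-0.7030 0.5386 0.1928]·P = 0.0391;  [-0.7115 -0.5533 0.3216]·P = 0.0420
det = 0.7722;  x = -0.0573+0.3625z,  y = -0.0022+0.1151z
sphere 1 gives Az²+Bz+C=0 with A=1.1446, B=0.1113, C=-0.0164;  B²−4AC=0.0875;  roots -0.1779, 0.0806;  negative root z = -0.1779
x = -0.1217, y = -0.0227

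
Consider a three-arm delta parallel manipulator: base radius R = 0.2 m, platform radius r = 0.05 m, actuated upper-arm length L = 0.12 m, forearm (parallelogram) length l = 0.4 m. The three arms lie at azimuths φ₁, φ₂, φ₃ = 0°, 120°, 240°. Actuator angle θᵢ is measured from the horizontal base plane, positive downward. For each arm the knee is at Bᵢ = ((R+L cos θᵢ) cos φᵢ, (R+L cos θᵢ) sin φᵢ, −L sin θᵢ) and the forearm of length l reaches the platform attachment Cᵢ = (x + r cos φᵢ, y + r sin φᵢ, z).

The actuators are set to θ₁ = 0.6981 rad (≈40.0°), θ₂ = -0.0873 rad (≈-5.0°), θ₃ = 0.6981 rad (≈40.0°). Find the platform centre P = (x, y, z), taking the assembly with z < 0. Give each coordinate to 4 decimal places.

(-0.0441, 0.0764, -0.3461)

φ1=0.0°: virtual centre (0.2419, 0.0000, -0.0771), radius l
φ2=120.0°: virtual centre (-0.1348, 0.2334, 0.0105), radius l
arm 3 at φ=240.0°: e+L cos θ3 = 0.2419;  centre 3 = (-0.1210, -0.2095, -0.0771)
subtract pairs → two planes through P
linear system: -0.7534x+0.4669y = 0.0083−0.1752z; -0.7258x+-0.4190y = 0.0000−0.0000z
det = 0.6545;  x = -0.0053+0.1122z,  y = 0.0092+-0.1943z
into |P−centre ₁|² = l²: 1.0503z² + 0.0952z + -0.0928 = 0;  Δ = 0.3991;  z = -0.3461 or 0.2554 → z<0 root = -0.3461
x = -0.0441, y = 0.0764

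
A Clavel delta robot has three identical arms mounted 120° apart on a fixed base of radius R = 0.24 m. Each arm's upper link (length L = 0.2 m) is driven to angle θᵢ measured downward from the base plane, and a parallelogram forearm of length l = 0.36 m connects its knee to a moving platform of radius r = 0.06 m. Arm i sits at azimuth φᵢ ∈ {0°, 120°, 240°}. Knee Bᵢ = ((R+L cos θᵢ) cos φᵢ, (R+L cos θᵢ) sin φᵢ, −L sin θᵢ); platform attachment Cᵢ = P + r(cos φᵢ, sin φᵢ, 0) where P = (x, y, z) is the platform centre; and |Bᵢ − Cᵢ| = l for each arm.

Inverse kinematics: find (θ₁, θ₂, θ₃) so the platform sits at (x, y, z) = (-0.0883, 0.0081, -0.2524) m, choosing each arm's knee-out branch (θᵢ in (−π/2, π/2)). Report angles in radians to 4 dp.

rotate P by −φ1: (-0.0883, 0.0081, -0.2524)
  A cos θ + B sin θ = C:  0.2683·cos θ + -0.2524·sin θ = -0.1154
  √(A²+B²)=0.3684;  θ1 = -0.7549+1.8894 ≈ 1.1345
arm 2 (φ=120.0°): x'=0.0512, y'=0.0724
  A=0.1288, B=-0.2524, C=(l²−L²−A²−y'²−z²)/(2L)=0.0101
  γ=atan2(-0.2524,0.1288)=-1.0988;  ψ=arccos(0.0357)=1.5350;  θ2=γ+ψ≈0.4362
φ3=240.0° → target in arm frame (0.0371, -0.0805)
  A cos θ + B sin θ = C:  0.1429·cos θ + -0.2524·sin θ = -0.0025
  θ3 = atan2(B,A) + arccos(C/0.2900) = 0.5237

θ₁ = 1.1345, θ₂ = 0.4362, θ₃ = 0.5237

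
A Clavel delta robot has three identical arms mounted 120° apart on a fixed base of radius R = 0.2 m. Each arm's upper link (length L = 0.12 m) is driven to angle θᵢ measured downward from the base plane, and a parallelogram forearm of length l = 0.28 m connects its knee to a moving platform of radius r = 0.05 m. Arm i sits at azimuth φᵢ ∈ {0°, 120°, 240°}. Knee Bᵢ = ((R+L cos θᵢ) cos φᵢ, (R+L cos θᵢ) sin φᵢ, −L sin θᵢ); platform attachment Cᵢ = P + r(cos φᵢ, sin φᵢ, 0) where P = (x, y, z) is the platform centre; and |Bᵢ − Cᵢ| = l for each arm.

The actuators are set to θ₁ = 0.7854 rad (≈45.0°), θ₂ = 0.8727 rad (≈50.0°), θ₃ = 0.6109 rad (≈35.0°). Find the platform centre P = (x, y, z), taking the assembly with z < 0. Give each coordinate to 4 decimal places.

(-0.0036, -0.0205, -0.2302)

centre 1 = (0.2349·cos0.0°, 0.2349·sin0.0°, -0.0849) = (0.2349, 0.0000, -0.0849)
arm 2 at φ=120.0°: ρ2 = 0.2271;  centre 2 = (-0.1136, 0.1967, -0.0919)
φ3=240.0°: virtual centre (-0.1241, -0.2150, -0.0688), radius l
eliminate P² terms by subtracting sphere 1 from 2 and 3
plane₁₂: -0.6968x+0.3934y+-0.0142z = -0.0023
Cramer: x(z) = -0.0010+0.0112z;  y(z) = -0.0077+0.0558z
into |P−centre ₁|² = l²: 1.0032z² + 0.1636z + -0.0155 = 0;  Δ = 0.0890;  z = -0.2302 or 0.0672 → z<0 root = -0.2302
x = -0.0036, y = -0.0205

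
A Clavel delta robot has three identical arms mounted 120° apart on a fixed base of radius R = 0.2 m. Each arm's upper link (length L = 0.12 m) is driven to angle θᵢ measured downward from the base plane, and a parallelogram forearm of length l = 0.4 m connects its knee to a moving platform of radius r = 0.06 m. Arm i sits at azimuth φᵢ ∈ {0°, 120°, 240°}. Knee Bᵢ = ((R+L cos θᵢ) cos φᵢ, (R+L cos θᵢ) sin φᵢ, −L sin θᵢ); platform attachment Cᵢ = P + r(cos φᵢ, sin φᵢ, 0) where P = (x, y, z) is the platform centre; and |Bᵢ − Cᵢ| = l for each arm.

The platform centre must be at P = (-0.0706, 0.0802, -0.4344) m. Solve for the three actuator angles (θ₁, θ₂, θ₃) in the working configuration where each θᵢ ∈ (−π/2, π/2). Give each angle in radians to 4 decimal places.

arm 1 (φ=0.0°): x'=-0.0706, y'=0.0802
  A=0.2106, B=-0.4344, C=(l²−L²−A²−y'²−z²)/(2L)=-0.3912
  γ=atan2(-0.4344,0.2106)=-1.1194;  ψ=arccos(-0.8103)=2.5155;  θ1=γ+ψ≈1.3962
φ2=120.0° → target in arm frame (0.1048, 0.0210)
  A=0.0352, B=-0.4344, C=(l²−L²−A²−y'²−z²)/(2L)=-0.1866
  γ=atan2(-0.4344,0.0352)=-1.4898;  ψ=arccos(-0.4282)=2.0133;  θ2=γ+ψ≈0.5234
rotate P by −φ3: (-0.0342, -0.1012, -0.4344)
  A=0.1742, B=-0.4344, C=(l²−L²−A²−y'²−z²)/(2L)=-0.3487
  θ3 = atan2(B,A) + arccos(C/0.4680) = 1.2219

θ₁ = 1.3962, θ₂ = 0.5234, θ₃ = 1.2219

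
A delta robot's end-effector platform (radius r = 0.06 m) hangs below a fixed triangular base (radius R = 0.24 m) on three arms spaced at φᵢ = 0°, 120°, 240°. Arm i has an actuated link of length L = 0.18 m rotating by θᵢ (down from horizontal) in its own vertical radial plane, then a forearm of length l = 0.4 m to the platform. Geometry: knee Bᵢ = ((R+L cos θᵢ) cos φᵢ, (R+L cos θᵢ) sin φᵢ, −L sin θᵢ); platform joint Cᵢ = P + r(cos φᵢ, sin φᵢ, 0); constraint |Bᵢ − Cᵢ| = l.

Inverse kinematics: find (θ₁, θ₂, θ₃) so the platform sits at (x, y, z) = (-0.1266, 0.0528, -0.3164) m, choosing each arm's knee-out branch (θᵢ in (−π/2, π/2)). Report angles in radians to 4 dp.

φ1=0.0° → target in arm frame (-0.1266, 0.0528)
  A=0.3066, B=-0.3164, C=(l²−L²−A²−y'²−z²)/(2L)=-0.1925
  √(A²+B²)=0.4406;  θ1 = -0.8011+2.0230 ≈ 1.2218
φ2=120.0° → target in arm frame (0.1090, 0.0832)
  e−x'=0.0710;  (l²−L²−(e−x')²−y'²−z²)/2L = 0.0431
  θ2 = atan2(B,A) + arccos(C/0.3243) = 0.0873
arm 3 (φ=240.0°): x'=0.0176, y'=-0.1360
  e−x'=0.1624;  (l²−L²−(e−x')²−y'²−z²)/2L = -0.0483
  γ=atan2(-0.3164,0.1624)=-1.0965;  ψ=arccos(-0.1359)=1.7071;  θ3=γ+ψ≈0.6106

θ₁ = 1.2218, θ₂ = 0.0873, θ₃ = 0.6106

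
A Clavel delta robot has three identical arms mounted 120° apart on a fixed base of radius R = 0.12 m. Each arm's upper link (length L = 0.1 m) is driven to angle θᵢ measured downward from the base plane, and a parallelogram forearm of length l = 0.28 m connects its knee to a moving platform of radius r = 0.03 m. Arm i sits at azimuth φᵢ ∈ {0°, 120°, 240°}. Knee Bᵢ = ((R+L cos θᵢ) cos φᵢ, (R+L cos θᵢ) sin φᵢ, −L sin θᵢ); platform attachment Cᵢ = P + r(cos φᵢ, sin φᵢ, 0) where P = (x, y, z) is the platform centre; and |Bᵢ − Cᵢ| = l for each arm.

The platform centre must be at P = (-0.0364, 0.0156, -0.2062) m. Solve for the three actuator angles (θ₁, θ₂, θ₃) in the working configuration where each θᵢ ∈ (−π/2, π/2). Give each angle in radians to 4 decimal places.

θ₁ = 0.3488, θ₂ = -0.2614, θ₃ = 0.0001

rotate P by −φ1: (-0.0364, 0.0156, -0.2062)
  A cos θ + B sin θ = C:  0.1264·cos θ + -0.2062·sin θ = 0.0483
  θ1 = atan2(B,A) + arccos(C/0.2419) = 0.3488
φ2=120.0° → target in arm frame (0.0317, 0.0237)
  e−x'=0.0583;  (l²−L²−(e−x')²−y'²−z²)/2L = 0.1096
  θ2 = atan2(B,A) + arccos(C/0.2143) = -0.2614
rotate P by −φ3: (0.0047, -0.0393, -0.2062)
  A cos θ + B sin θ = C:  0.0853·cos θ + -0.2062·sin θ = 0.0853
  γ=atan2(-0.2062,0.0853)=-1.1785;  ψ=arccos(0.3822)=1.1786;  θ3=γ+ψ≈0.0001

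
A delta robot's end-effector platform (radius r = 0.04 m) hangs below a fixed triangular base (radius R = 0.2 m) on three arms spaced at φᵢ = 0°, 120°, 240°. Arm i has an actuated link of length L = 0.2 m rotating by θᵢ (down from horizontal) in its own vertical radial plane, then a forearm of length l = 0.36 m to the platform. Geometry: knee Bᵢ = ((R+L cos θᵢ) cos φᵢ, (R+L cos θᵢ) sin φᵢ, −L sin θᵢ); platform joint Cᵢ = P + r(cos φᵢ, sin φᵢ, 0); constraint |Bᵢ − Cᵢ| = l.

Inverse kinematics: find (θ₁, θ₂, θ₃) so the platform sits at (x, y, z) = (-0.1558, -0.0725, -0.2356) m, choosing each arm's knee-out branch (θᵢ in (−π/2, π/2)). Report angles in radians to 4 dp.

θ₁ = 1.3964, θ₂ = 0.6983, θ₃ = -0.1746

rotate P by −φ1: (-0.1558, -0.0725, -0.2356)
  A=0.3158, B=-0.2356, C=(l²−L²−A²−y'²−z²)/(2L)=-0.1772
  θ1 = atan2(B,A) + arccos(C/0.3940) = 1.3964
φ2=120.0° → target in arm frame (0.0151, 0.1712)
  A=0.1449, B=-0.2356, C=(l²−L²−A²−y'²−z²)/(2L)=-0.0405
  √(A²+B²)=0.2766;  θ2 = -1.0194+1.7178 ≈ 0.6983
arm 3 (φ=240.0°): x'=0.1407, y'=-0.0987
  e−x'=0.0193;  (l²−L²−(e−x')²−y'²−z²)/2L = 0.0600
  √(A²+B²)=0.2364;  θ3 = -1.4890+1.3144 ≈ -0.1746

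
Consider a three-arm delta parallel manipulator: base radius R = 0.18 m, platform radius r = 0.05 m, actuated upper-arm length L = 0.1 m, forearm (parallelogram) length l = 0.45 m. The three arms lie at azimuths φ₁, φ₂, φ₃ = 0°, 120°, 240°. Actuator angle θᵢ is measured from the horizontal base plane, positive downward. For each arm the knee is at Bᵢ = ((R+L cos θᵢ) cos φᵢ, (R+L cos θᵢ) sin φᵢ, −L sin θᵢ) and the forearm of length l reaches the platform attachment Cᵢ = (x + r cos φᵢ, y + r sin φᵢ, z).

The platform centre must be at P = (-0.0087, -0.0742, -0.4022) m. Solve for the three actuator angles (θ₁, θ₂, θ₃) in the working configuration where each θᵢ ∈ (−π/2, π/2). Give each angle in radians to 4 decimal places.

arm 1 (φ=0.0°): x'=-0.0087, y'=-0.0742
  A cos θ + B sin θ = C:  0.1387·cos θ + -0.4022·sin θ = 0.0300
  γ=atan2(-0.4022,0.1387)=-1.2387;  ψ=arccos(0.0704)=1.5003;  θ1=γ+ψ≈0.2616
φ2=120.0° → target in arm frame (-0.0599, 0.0446)
  A cos θ + B sin θ = C:  0.1899·cos θ + -0.4022·sin θ = -0.0366
  √(A²+B²)=0.4448;  θ2 = -1.1297+1.6532 ≈ 0.5236
rotate P by −φ3: (0.0686, 0.0296, -0.4022)
  A=0.0614, B=-0.4022, C=(l²−L²−A²−y'²−z²)/(2L)=0.1305
  √(A²+B²)=0.4069;  θ3 = -1.4193+1.2444 ≈ -0.1750

θ₁ = 0.2616, θ₂ = 0.5236, θ₃ = -0.1750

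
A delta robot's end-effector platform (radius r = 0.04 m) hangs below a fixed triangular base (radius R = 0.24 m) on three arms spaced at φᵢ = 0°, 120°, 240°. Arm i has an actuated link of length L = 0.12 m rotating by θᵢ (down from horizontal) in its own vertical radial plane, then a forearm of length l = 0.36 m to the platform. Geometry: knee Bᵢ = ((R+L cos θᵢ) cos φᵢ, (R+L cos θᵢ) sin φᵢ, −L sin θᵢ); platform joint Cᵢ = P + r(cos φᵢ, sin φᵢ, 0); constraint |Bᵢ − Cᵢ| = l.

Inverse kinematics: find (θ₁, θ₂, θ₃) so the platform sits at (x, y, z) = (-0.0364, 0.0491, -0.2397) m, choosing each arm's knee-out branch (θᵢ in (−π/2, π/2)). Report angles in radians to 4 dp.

rotate P by −φ1: (-0.0364, 0.0491, -0.2397)
  A=0.2364, B=-0.2397, C=(l²−L²−A²−y'²−z²)/(2L)=-0.0023
  γ=atan2(-0.2397,0.2364)=-0.7923;  ψ=arccos(-0.0068)=1.5776;  θ1=γ+ψ≈0.7853
arm 2 (φ=120.0°): x'=0.0607, y'=0.0070
  A cos θ + B sin θ = C:  0.1393·cos θ + -0.2397·sin θ = 0.1596
  γ=atan2(-0.2397,0.1393)=-1.0444;  ψ=arccos(0.5756)=0.9575;  θ2=γ+ψ≈-0.0870
arm 3 (φ=240.0°): x'=-0.0243, y'=-0.0561
  A cos θ + B sin θ = C:  0.2243·cos θ + -0.2397·sin θ = 0.0178
  γ=atan2(-0.2397,0.2243)=-0.8185;  ψ=arccos(0.0543)=1.5165;  θ3=γ+ψ≈0.6979

θ₁ = 0.7853, θ₂ = -0.0870, θ₃ = 0.6979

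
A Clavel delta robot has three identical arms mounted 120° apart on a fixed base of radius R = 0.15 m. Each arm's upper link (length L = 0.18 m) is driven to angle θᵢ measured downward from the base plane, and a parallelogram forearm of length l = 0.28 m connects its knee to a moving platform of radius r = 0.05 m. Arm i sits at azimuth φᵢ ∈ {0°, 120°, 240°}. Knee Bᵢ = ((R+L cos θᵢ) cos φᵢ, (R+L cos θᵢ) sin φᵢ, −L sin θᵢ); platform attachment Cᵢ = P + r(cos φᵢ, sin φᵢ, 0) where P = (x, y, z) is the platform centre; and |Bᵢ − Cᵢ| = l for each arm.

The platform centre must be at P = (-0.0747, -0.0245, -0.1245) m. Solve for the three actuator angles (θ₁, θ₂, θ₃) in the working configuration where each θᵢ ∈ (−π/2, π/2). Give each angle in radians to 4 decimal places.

θ₁ = 0.9597, θ₂ = 0.2621, θ₃ = -0.2624

φ1=0.0° → target in arm frame (-0.0747, -0.0245)
  e−x'=0.1747;  (l²−L²−(e−x')²−y'²−z²)/2L = -0.0017
  γ=atan2(-0.1245,0.1747)=-0.6192;  ψ=arccos(-0.0080)=1.5788;  θ1=γ+ψ≈0.9597
φ2=120.0° → target in arm frame (0.0161, 0.0769)
  A=0.0839, B=-0.1245, C=(l²−L²−A²−y'²−z²)/(2L)=0.0487
  γ=atan2(-0.1245,0.0839)=-0.9780;  ψ=arccos(0.3247)=1.2401;  θ2=γ+ψ≈0.2621
arm 3 (φ=240.0°): x'=0.0586, y'=-0.0524
  A cos θ + B sin θ = C:  0.0414·cos θ + -0.1245·sin θ = 0.0723
  √(A²+B²)=0.1312;  θ3 = -1.2495+0.9871 ≈ -0.2624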